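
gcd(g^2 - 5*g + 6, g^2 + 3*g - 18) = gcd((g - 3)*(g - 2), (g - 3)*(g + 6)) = g - 3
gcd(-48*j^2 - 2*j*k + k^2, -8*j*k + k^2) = 8*j - k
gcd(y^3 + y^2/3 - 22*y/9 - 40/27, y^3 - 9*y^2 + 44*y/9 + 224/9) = y + 4/3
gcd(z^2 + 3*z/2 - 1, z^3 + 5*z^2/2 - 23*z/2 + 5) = z - 1/2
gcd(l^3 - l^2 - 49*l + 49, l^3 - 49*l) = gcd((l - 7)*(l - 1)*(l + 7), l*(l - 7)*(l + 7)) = l^2 - 49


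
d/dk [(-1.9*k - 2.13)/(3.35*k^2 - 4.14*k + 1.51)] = (6.365*k^2 + 14.271*k - 11.6872)/(11.2225*k^4 - 27.738*k^3 + 27.2566*k^2 - 12.5028*k + 2.2801)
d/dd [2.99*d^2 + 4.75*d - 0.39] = 5.98*d + 4.75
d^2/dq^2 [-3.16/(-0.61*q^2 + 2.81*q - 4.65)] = (-2.351672*q^2 + 10.833112*q + 3.16*(1.22*q - 2.81)*(2.44*q - 5.62) - 17.92668)/(0.61*q^2 - 2.81*q + 4.65)^3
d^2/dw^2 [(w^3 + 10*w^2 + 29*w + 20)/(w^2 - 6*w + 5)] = 120*(2*w^3 - 3*w^2 - 12*w + 29)/(w^6 - 18*w^5 + 123*w^4 - 396*w^3 + 615*w^2 - 450*w + 125)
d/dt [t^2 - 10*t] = 2*t - 10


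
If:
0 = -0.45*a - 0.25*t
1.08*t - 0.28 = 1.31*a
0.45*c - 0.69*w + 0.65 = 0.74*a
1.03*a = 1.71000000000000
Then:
No Solution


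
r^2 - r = r*(r - 1)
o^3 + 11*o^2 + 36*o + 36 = (o + 2)*(o + 3)*(o + 6)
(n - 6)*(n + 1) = n^2 - 5*n - 6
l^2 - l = l*(l - 1)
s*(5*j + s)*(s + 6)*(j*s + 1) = 5*j^2*s^3 + 30*j^2*s^2 + j*s^4 + 6*j*s^3 + 5*j*s^2 + 30*j*s + s^3 + 6*s^2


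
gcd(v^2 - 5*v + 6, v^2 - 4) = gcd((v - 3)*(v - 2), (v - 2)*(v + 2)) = v - 2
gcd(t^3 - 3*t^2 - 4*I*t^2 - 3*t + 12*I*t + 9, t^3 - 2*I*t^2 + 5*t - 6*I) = t^2 - 4*I*t - 3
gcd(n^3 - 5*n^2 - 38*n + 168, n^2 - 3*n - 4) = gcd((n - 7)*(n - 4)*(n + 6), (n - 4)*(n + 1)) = n - 4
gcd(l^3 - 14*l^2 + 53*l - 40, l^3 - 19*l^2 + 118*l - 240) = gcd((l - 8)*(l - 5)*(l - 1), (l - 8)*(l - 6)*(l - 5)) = l^2 - 13*l + 40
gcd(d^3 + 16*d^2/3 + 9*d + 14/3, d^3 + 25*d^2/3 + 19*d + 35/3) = d^2 + 10*d/3 + 7/3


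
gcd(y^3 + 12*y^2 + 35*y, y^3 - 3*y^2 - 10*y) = y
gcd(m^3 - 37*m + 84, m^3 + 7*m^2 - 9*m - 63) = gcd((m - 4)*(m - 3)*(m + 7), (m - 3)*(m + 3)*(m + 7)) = m^2 + 4*m - 21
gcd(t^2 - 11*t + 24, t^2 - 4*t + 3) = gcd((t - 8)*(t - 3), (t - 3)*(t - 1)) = t - 3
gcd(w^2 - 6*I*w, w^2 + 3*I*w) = w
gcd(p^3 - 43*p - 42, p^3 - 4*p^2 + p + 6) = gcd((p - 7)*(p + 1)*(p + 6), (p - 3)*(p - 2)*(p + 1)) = p + 1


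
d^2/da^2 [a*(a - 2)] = 2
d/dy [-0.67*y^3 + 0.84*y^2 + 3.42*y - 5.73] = -2.01*y^2 + 1.68*y + 3.42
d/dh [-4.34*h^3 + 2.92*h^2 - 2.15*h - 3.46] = -13.02*h^2 + 5.84*h - 2.15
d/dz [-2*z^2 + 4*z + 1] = 4 - 4*z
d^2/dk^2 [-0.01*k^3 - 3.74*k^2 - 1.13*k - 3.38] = -0.06*k - 7.48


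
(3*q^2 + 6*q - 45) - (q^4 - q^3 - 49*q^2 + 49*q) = -q^4 + q^3 + 52*q^2 - 43*q - 45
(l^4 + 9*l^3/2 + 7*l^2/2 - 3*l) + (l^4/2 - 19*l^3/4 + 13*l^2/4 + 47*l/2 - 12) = 3*l^4/2 - l^3/4 + 27*l^2/4 + 41*l/2 - 12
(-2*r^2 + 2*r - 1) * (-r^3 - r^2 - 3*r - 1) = 2*r^5 + 5*r^3 - 3*r^2 + r + 1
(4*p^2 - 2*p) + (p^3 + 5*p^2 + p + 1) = p^3 + 9*p^2 - p + 1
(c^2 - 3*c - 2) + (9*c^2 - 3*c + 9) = 10*c^2 - 6*c + 7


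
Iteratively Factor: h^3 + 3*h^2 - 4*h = (h - 1)*(h^2 + 4*h) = h*(h - 1)*(h + 4)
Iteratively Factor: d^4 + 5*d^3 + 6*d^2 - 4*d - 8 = (d + 2)*(d^3 + 3*d^2 - 4) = (d + 2)^2*(d^2 + d - 2) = (d + 2)^3*(d - 1)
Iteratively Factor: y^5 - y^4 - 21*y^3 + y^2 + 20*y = (y + 1)*(y^4 - 2*y^3 - 19*y^2 + 20*y) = (y + 1)*(y + 4)*(y^3 - 6*y^2 + 5*y) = (y - 1)*(y + 1)*(y + 4)*(y^2 - 5*y) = y*(y - 1)*(y + 1)*(y + 4)*(y - 5)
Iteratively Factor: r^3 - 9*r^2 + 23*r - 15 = (r - 1)*(r^2 - 8*r + 15) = (r - 5)*(r - 1)*(r - 3)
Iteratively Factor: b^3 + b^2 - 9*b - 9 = (b + 1)*(b^2 - 9) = (b - 3)*(b + 1)*(b + 3)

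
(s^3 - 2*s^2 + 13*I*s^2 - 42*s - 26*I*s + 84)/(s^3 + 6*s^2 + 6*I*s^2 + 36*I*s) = (s^2 + s*(-2 + 7*I) - 14*I)/(s*(s + 6))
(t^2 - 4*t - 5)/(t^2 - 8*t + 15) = (t + 1)/(t - 3)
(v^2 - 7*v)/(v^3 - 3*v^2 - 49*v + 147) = v/(v^2 + 4*v - 21)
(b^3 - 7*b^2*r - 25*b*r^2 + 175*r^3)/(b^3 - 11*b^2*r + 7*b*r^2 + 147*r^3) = (-b^2 + 25*r^2)/(-b^2 + 4*b*r + 21*r^2)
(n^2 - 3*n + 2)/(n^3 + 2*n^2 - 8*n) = (n - 1)/(n*(n + 4))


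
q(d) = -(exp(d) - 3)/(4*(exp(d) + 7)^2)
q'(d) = (exp(d) - 3)*exp(d)/(2*(exp(d) + 7)^3) - exp(d)/(4*(exp(d) + 7)^2)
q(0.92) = 0.00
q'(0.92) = -0.01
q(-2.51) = 0.01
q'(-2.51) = -0.00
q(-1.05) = 0.01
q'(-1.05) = -0.00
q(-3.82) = 0.02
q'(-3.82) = -0.00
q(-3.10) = 0.01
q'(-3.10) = -0.00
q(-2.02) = 0.01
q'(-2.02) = -0.00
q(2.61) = -0.01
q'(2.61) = 0.00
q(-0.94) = 0.01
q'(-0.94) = -0.00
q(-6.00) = 0.02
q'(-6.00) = 0.00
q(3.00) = -0.00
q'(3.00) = 0.00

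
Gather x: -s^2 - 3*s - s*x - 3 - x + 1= -s^2 - 3*s + x*(-s - 1) - 2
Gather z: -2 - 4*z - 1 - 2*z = -6*z - 3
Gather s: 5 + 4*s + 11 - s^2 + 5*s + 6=-s^2 + 9*s + 22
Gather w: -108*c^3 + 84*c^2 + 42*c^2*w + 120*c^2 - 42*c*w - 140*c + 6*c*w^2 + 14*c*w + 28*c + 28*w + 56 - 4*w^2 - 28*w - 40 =-108*c^3 + 204*c^2 - 112*c + w^2*(6*c - 4) + w*(42*c^2 - 28*c) + 16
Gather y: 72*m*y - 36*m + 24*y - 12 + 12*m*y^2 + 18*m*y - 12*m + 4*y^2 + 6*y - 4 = -48*m + y^2*(12*m + 4) + y*(90*m + 30) - 16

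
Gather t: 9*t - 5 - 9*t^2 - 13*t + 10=-9*t^2 - 4*t + 5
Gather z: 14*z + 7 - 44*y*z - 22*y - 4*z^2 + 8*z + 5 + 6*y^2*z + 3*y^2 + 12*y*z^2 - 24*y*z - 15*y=3*y^2 - 37*y + z^2*(12*y - 4) + z*(6*y^2 - 68*y + 22) + 12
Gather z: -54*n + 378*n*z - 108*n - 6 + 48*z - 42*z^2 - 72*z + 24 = -162*n - 42*z^2 + z*(378*n - 24) + 18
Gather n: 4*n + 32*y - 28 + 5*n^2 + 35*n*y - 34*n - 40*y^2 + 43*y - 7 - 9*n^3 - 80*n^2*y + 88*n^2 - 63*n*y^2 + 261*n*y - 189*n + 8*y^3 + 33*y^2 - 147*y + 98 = -9*n^3 + n^2*(93 - 80*y) + n*(-63*y^2 + 296*y - 219) + 8*y^3 - 7*y^2 - 72*y + 63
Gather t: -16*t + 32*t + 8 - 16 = 16*t - 8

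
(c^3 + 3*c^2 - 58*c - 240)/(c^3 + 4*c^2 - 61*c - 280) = (c + 6)/(c + 7)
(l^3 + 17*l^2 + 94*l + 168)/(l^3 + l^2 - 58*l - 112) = (l^2 + 10*l + 24)/(l^2 - 6*l - 16)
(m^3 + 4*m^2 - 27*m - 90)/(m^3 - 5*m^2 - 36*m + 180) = (m + 3)/(m - 6)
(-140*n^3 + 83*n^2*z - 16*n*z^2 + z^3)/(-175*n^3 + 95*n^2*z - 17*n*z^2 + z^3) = (-4*n + z)/(-5*n + z)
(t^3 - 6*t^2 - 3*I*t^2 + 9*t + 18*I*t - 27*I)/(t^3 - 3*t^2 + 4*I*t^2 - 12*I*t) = (t^2 - 3*t*(1 + I) + 9*I)/(t*(t + 4*I))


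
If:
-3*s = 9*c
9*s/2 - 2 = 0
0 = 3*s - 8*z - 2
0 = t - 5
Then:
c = -4/27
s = 4/9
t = 5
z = -1/12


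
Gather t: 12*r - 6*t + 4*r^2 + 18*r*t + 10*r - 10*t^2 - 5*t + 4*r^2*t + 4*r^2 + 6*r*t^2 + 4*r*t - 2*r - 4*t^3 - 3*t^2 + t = 8*r^2 + 20*r - 4*t^3 + t^2*(6*r - 13) + t*(4*r^2 + 22*r - 10)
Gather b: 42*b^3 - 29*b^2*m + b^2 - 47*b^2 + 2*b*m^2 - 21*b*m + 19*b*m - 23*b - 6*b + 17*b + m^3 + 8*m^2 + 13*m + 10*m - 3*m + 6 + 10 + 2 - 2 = 42*b^3 + b^2*(-29*m - 46) + b*(2*m^2 - 2*m - 12) + m^3 + 8*m^2 + 20*m + 16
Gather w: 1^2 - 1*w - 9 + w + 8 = 0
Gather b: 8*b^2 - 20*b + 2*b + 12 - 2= 8*b^2 - 18*b + 10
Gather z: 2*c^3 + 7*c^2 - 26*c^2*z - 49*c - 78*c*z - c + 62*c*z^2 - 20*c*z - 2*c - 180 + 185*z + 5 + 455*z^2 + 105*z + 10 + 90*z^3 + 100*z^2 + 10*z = 2*c^3 + 7*c^2 - 52*c + 90*z^3 + z^2*(62*c + 555) + z*(-26*c^2 - 98*c + 300) - 165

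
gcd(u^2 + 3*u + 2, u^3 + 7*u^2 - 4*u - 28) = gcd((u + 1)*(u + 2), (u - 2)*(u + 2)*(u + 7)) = u + 2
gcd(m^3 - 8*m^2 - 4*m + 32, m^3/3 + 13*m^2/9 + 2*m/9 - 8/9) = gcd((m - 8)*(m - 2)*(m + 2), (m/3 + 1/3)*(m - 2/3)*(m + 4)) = 1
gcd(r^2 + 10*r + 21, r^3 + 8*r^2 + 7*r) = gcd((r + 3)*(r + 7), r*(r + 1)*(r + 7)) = r + 7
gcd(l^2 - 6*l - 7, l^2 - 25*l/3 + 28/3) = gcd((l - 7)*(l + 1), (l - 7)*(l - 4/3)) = l - 7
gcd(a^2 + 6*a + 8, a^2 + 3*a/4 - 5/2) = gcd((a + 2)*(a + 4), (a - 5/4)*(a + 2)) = a + 2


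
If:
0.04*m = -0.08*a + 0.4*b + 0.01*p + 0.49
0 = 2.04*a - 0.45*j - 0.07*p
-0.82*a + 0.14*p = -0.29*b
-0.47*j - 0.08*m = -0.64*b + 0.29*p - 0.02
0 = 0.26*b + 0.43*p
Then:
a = -0.47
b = -1.88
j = -2.31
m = -5.34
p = 1.14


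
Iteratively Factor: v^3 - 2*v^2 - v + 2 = (v - 1)*(v^2 - v - 2) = (v - 1)*(v + 1)*(v - 2)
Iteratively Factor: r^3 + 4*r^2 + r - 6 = (r + 3)*(r^2 + r - 2) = (r + 2)*(r + 3)*(r - 1)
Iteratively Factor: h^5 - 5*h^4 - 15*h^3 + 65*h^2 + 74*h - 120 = (h - 5)*(h^4 - 15*h^2 - 10*h + 24) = (h - 5)*(h + 2)*(h^3 - 2*h^2 - 11*h + 12) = (h - 5)*(h + 2)*(h + 3)*(h^2 - 5*h + 4) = (h - 5)*(h - 4)*(h + 2)*(h + 3)*(h - 1)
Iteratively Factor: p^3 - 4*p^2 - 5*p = (p + 1)*(p^2 - 5*p) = (p - 5)*(p + 1)*(p)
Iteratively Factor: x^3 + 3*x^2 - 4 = (x + 2)*(x^2 + x - 2) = (x + 2)^2*(x - 1)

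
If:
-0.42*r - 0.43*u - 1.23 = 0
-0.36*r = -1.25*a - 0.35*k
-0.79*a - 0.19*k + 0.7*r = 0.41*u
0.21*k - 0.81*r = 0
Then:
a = 0.94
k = -4.55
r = -1.18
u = -1.71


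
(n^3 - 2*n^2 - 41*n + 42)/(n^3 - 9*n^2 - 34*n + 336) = (n - 1)/(n - 8)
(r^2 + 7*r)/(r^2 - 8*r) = (r + 7)/(r - 8)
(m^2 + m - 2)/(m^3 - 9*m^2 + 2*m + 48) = (m - 1)/(m^2 - 11*m + 24)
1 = 1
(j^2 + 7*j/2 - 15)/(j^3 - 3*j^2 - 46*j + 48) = (j - 5/2)/(j^2 - 9*j + 8)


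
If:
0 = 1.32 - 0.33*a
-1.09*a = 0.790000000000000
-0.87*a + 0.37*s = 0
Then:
No Solution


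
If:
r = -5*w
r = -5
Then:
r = -5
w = 1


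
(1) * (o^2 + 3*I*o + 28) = o^2 + 3*I*o + 28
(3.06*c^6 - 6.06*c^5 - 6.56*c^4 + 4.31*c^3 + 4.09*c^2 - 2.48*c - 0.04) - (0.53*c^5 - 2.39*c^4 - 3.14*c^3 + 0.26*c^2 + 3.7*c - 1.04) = 3.06*c^6 - 6.59*c^5 - 4.17*c^4 + 7.45*c^3 + 3.83*c^2 - 6.18*c + 1.0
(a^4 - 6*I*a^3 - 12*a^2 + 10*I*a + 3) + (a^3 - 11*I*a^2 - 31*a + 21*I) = a^4 + a^3 - 6*I*a^3 - 12*a^2 - 11*I*a^2 - 31*a + 10*I*a + 3 + 21*I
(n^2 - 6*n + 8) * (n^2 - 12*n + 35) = n^4 - 18*n^3 + 115*n^2 - 306*n + 280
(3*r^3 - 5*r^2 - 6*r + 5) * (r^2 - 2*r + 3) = 3*r^5 - 11*r^4 + 13*r^3 + 2*r^2 - 28*r + 15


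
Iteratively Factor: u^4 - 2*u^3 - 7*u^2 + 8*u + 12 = (u + 1)*(u^3 - 3*u^2 - 4*u + 12) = (u - 3)*(u + 1)*(u^2 - 4) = (u - 3)*(u - 2)*(u + 1)*(u + 2)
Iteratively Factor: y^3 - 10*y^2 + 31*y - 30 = (y - 2)*(y^2 - 8*y + 15) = (y - 5)*(y - 2)*(y - 3)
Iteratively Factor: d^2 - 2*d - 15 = (d - 5)*(d + 3)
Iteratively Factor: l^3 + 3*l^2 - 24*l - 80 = (l - 5)*(l^2 + 8*l + 16) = (l - 5)*(l + 4)*(l + 4)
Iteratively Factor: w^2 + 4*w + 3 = (w + 1)*(w + 3)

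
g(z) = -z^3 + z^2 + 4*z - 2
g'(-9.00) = -257.00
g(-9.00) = 772.00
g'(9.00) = -221.00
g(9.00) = -614.00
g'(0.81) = 3.65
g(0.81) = 1.36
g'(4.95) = -59.61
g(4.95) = -78.98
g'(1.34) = 1.29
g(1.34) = 2.75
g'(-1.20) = -2.72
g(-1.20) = -3.63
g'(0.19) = 4.27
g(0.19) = -1.21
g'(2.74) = -13.04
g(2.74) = -4.10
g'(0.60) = 4.12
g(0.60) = 0.54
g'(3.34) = -22.79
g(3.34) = -14.74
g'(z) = -3*z^2 + 2*z + 4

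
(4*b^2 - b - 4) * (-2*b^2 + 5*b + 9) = -8*b^4 + 22*b^3 + 39*b^2 - 29*b - 36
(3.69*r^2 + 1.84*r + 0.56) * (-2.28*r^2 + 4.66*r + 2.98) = -8.4132*r^4 + 13.0002*r^3 + 18.2938*r^2 + 8.0928*r + 1.6688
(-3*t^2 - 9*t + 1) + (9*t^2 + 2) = 6*t^2 - 9*t + 3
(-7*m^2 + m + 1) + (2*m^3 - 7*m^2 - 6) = 2*m^3 - 14*m^2 + m - 5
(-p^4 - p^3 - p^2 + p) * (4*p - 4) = -4*p^5 + 8*p^2 - 4*p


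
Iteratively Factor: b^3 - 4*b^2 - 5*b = (b - 5)*(b^2 + b) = b*(b - 5)*(b + 1)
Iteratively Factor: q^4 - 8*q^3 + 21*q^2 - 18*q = (q)*(q^3 - 8*q^2 + 21*q - 18) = q*(q - 2)*(q^2 - 6*q + 9) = q*(q - 3)*(q - 2)*(q - 3)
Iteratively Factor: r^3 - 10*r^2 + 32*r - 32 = (r - 2)*(r^2 - 8*r + 16) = (r - 4)*(r - 2)*(r - 4)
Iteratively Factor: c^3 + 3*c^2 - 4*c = (c - 1)*(c^2 + 4*c) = (c - 1)*(c + 4)*(c)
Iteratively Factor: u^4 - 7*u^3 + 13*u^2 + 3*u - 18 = (u - 3)*(u^3 - 4*u^2 + u + 6) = (u - 3)*(u + 1)*(u^2 - 5*u + 6) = (u - 3)^2*(u + 1)*(u - 2)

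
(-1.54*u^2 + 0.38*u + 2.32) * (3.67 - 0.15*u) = 0.231*u^3 - 5.7088*u^2 + 1.0466*u + 8.5144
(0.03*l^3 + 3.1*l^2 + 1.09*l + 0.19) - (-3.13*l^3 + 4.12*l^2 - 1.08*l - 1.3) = 3.16*l^3 - 1.02*l^2 + 2.17*l + 1.49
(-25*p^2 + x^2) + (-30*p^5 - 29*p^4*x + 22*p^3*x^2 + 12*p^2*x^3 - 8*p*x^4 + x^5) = -30*p^5 - 29*p^4*x + 22*p^3*x^2 + 12*p^2*x^3 - 25*p^2 - 8*p*x^4 + x^5 + x^2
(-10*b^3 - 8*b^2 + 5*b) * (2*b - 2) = -20*b^4 + 4*b^3 + 26*b^2 - 10*b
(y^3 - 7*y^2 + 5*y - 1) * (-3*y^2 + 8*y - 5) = -3*y^5 + 29*y^4 - 76*y^3 + 78*y^2 - 33*y + 5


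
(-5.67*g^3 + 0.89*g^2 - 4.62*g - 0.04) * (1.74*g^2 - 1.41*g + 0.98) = -9.8658*g^5 + 9.5433*g^4 - 14.8503*g^3 + 7.3168*g^2 - 4.4712*g - 0.0392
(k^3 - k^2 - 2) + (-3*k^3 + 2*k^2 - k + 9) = -2*k^3 + k^2 - k + 7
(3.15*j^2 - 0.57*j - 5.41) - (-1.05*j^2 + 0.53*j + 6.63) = 4.2*j^2 - 1.1*j - 12.04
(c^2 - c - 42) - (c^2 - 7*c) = 6*c - 42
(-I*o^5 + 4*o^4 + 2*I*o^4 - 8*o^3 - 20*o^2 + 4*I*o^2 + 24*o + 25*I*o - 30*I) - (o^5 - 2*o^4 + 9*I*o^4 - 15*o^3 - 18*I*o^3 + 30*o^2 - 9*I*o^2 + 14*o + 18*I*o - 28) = -o^5 - I*o^5 + 6*o^4 - 7*I*o^4 + 7*o^3 + 18*I*o^3 - 50*o^2 + 13*I*o^2 + 10*o + 7*I*o + 28 - 30*I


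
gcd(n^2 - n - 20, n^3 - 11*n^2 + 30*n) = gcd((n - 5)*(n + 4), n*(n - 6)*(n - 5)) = n - 5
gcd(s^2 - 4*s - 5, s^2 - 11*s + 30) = s - 5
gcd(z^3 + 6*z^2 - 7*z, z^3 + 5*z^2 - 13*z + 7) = z^2 + 6*z - 7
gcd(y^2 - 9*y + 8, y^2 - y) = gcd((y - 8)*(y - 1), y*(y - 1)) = y - 1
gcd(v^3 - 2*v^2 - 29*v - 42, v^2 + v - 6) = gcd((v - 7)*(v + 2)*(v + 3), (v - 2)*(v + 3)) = v + 3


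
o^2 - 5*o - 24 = (o - 8)*(o + 3)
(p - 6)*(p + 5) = p^2 - p - 30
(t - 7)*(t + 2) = t^2 - 5*t - 14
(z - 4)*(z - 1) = z^2 - 5*z + 4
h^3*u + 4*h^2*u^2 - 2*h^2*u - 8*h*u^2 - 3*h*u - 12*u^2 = (h - 3)*(h + 4*u)*(h*u + u)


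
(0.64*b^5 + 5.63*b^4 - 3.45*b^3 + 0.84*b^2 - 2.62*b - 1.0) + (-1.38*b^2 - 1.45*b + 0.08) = 0.64*b^5 + 5.63*b^4 - 3.45*b^3 - 0.54*b^2 - 4.07*b - 0.92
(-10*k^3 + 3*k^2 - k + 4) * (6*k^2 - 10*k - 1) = -60*k^5 + 118*k^4 - 26*k^3 + 31*k^2 - 39*k - 4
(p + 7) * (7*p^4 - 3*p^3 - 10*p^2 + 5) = 7*p^5 + 46*p^4 - 31*p^3 - 70*p^2 + 5*p + 35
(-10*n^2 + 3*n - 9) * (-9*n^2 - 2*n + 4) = 90*n^4 - 7*n^3 + 35*n^2 + 30*n - 36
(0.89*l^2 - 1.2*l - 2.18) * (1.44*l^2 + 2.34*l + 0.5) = 1.2816*l^4 + 0.3546*l^3 - 5.5022*l^2 - 5.7012*l - 1.09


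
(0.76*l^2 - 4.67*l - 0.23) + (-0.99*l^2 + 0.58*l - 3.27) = -0.23*l^2 - 4.09*l - 3.5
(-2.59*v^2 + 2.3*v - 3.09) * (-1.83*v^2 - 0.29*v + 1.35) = 4.7397*v^4 - 3.4579*v^3 + 1.4912*v^2 + 4.0011*v - 4.1715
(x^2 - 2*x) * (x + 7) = x^3 + 5*x^2 - 14*x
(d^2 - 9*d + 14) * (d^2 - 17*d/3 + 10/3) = d^4 - 44*d^3/3 + 205*d^2/3 - 328*d/3 + 140/3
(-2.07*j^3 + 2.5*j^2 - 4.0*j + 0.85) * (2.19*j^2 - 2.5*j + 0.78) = -4.5333*j^5 + 10.65*j^4 - 16.6246*j^3 + 13.8115*j^2 - 5.245*j + 0.663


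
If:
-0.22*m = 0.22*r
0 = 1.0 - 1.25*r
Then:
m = -0.80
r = 0.80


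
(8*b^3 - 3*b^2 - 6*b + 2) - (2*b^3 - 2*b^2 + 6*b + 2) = 6*b^3 - b^2 - 12*b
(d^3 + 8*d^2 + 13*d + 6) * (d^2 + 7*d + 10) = d^5 + 15*d^4 + 79*d^3 + 177*d^2 + 172*d + 60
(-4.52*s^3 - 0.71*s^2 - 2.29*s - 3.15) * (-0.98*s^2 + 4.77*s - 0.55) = 4.4296*s^5 - 20.8646*s^4 + 1.3435*s^3 - 7.4458*s^2 - 13.766*s + 1.7325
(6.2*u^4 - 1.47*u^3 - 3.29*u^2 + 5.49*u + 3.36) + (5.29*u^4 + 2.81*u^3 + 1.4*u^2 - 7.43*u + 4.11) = 11.49*u^4 + 1.34*u^3 - 1.89*u^2 - 1.94*u + 7.47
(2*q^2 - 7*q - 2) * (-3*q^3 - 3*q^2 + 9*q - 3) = -6*q^5 + 15*q^4 + 45*q^3 - 63*q^2 + 3*q + 6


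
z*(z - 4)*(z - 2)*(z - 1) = z^4 - 7*z^3 + 14*z^2 - 8*z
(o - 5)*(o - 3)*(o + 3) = o^3 - 5*o^2 - 9*o + 45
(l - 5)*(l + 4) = l^2 - l - 20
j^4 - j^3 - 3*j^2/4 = j^2*(j - 3/2)*(j + 1/2)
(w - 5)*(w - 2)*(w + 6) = w^3 - w^2 - 32*w + 60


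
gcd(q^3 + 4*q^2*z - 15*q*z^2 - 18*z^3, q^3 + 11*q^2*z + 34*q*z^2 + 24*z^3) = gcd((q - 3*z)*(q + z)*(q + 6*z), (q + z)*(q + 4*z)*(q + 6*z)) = q^2 + 7*q*z + 6*z^2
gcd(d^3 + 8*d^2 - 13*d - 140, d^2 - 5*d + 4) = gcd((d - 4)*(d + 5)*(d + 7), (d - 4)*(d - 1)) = d - 4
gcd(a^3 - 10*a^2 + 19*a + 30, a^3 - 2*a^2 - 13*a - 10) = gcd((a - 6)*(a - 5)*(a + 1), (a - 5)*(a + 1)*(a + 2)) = a^2 - 4*a - 5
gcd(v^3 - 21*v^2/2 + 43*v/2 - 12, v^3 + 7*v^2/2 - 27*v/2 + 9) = v^2 - 5*v/2 + 3/2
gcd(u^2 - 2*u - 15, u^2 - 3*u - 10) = u - 5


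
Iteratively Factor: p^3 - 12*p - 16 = (p + 2)*(p^2 - 2*p - 8) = (p + 2)^2*(p - 4)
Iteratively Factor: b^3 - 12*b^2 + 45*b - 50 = (b - 2)*(b^2 - 10*b + 25) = (b - 5)*(b - 2)*(b - 5)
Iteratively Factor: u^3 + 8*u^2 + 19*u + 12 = (u + 1)*(u^2 + 7*u + 12) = (u + 1)*(u + 3)*(u + 4)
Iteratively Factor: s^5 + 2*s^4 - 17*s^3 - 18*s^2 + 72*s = (s - 3)*(s^4 + 5*s^3 - 2*s^2 - 24*s) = s*(s - 3)*(s^3 + 5*s^2 - 2*s - 24) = s*(s - 3)*(s + 3)*(s^2 + 2*s - 8) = s*(s - 3)*(s - 2)*(s + 3)*(s + 4)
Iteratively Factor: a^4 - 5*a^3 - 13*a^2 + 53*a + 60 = (a + 3)*(a^3 - 8*a^2 + 11*a + 20) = (a - 5)*(a + 3)*(a^2 - 3*a - 4) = (a - 5)*(a - 4)*(a + 3)*(a + 1)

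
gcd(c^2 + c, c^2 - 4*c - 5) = c + 1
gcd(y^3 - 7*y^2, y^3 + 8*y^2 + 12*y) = y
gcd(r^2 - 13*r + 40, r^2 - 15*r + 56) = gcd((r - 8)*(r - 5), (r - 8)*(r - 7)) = r - 8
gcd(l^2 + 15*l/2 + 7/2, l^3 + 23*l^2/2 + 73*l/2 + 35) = l + 7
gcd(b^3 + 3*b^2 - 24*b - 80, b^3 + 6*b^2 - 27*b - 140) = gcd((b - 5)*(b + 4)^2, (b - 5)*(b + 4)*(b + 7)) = b^2 - b - 20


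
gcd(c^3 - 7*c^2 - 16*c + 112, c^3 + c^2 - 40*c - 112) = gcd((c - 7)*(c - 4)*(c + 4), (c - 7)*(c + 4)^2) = c^2 - 3*c - 28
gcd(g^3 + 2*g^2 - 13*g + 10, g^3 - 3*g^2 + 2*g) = g^2 - 3*g + 2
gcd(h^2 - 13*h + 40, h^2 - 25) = h - 5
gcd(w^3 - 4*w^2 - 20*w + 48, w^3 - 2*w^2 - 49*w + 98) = w - 2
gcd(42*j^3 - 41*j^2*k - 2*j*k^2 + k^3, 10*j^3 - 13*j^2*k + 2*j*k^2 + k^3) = j - k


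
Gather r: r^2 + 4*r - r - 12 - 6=r^2 + 3*r - 18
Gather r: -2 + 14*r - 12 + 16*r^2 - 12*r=16*r^2 + 2*r - 14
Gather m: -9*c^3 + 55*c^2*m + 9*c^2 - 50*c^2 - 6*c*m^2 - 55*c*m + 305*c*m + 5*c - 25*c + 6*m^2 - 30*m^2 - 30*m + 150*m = -9*c^3 - 41*c^2 - 20*c + m^2*(-6*c - 24) + m*(55*c^2 + 250*c + 120)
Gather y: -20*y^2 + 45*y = -20*y^2 + 45*y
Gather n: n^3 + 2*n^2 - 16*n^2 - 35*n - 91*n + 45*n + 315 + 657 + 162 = n^3 - 14*n^2 - 81*n + 1134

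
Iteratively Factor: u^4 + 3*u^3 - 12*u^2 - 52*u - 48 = (u + 3)*(u^3 - 12*u - 16) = (u + 2)*(u + 3)*(u^2 - 2*u - 8) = (u + 2)^2*(u + 3)*(u - 4)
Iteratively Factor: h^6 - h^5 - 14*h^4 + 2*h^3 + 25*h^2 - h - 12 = (h + 1)*(h^5 - 2*h^4 - 12*h^3 + 14*h^2 + 11*h - 12) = (h - 4)*(h + 1)*(h^4 + 2*h^3 - 4*h^2 - 2*h + 3) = (h - 4)*(h - 1)*(h + 1)*(h^3 + 3*h^2 - h - 3) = (h - 4)*(h - 1)*(h + 1)*(h + 3)*(h^2 - 1) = (h - 4)*(h - 1)^2*(h + 1)*(h + 3)*(h + 1)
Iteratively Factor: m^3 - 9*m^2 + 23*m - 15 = (m - 5)*(m^2 - 4*m + 3) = (m - 5)*(m - 1)*(m - 3)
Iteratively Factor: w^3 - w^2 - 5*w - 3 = (w + 1)*(w^2 - 2*w - 3) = (w - 3)*(w + 1)*(w + 1)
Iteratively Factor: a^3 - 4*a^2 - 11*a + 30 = (a - 2)*(a^2 - 2*a - 15) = (a - 5)*(a - 2)*(a + 3)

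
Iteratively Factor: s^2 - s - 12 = (s + 3)*(s - 4)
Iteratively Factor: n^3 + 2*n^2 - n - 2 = (n - 1)*(n^2 + 3*n + 2) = (n - 1)*(n + 1)*(n + 2)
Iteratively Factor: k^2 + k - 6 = (k + 3)*(k - 2)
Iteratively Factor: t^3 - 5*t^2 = (t)*(t^2 - 5*t) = t^2*(t - 5)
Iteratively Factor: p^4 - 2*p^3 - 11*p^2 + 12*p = (p - 4)*(p^3 + 2*p^2 - 3*p) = p*(p - 4)*(p^2 + 2*p - 3) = p*(p - 4)*(p - 1)*(p + 3)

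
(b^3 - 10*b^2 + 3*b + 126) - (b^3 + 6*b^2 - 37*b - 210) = -16*b^2 + 40*b + 336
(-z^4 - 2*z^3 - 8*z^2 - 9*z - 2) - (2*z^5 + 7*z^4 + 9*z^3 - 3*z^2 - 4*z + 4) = -2*z^5 - 8*z^4 - 11*z^3 - 5*z^2 - 5*z - 6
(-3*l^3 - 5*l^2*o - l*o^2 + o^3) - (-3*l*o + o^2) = -3*l^3 - 5*l^2*o - l*o^2 + 3*l*o + o^3 - o^2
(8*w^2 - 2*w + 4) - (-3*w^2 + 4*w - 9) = 11*w^2 - 6*w + 13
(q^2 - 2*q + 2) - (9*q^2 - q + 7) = -8*q^2 - q - 5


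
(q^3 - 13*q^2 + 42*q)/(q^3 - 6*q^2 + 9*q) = (q^2 - 13*q + 42)/(q^2 - 6*q + 9)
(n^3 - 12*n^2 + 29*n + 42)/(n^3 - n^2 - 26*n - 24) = (n - 7)/(n + 4)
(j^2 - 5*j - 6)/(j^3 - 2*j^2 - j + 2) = (j - 6)/(j^2 - 3*j + 2)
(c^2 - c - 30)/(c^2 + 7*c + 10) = (c - 6)/(c + 2)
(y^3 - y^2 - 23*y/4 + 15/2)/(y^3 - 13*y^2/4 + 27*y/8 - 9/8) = 2*(2*y^2 + y - 10)/(4*y^2 - 7*y + 3)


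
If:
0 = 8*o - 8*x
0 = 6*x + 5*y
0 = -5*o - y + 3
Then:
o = 15/19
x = 15/19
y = -18/19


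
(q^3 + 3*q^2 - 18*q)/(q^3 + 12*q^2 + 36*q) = (q - 3)/(q + 6)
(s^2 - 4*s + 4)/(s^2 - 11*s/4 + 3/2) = 4*(s - 2)/(4*s - 3)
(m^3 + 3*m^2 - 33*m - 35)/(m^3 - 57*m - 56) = (m - 5)/(m - 8)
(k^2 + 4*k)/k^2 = (k + 4)/k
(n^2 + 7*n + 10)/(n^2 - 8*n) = (n^2 + 7*n + 10)/(n*(n - 8))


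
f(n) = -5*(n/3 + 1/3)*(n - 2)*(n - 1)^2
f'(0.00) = -5.00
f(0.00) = 3.33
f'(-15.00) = 25920.00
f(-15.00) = -101546.67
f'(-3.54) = 490.52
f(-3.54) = -483.40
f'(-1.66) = 72.36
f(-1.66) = -28.49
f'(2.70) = -35.87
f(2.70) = -12.48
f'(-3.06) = 336.67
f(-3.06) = -286.36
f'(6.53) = -1243.45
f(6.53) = -1738.57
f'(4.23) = -255.29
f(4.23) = -202.80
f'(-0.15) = -4.14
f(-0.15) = 4.03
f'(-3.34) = 421.87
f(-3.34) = -392.27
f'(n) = -5*(n/3 + 1/3)*(n - 2)*(2*n - 2) - 5*(n/3 + 1/3)*(n - 1)^2 - 5*(n - 2)*(n - 1)^2/3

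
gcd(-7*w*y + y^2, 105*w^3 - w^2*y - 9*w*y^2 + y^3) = -7*w + y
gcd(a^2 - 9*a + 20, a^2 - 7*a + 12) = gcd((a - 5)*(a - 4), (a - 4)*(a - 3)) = a - 4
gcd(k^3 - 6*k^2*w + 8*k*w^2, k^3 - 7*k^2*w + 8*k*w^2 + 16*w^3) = -k + 4*w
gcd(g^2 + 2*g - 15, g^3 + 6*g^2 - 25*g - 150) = g + 5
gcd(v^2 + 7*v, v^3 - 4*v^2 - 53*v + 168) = v + 7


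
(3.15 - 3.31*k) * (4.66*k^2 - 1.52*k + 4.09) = -15.4246*k^3 + 19.7102*k^2 - 18.3259*k + 12.8835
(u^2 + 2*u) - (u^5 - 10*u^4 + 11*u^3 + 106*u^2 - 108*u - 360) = -u^5 + 10*u^4 - 11*u^3 - 105*u^2 + 110*u + 360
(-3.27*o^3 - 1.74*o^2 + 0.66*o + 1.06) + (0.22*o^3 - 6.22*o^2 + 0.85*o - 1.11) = -3.05*o^3 - 7.96*o^2 + 1.51*o - 0.05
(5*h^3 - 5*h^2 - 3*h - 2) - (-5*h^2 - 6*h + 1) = 5*h^3 + 3*h - 3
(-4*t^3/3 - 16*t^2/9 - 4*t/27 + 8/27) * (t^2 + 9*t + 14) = -4*t^5/3 - 124*t^4/9 - 940*t^3/27 - 700*t^2/27 + 16*t/27 + 112/27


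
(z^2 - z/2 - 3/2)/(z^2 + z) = (z - 3/2)/z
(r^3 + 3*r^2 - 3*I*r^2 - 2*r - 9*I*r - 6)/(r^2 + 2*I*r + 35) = (r^3 + 3*r^2*(1 - I) - r*(2 + 9*I) - 6)/(r^2 + 2*I*r + 35)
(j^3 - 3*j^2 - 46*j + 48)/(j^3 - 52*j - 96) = (j - 1)/(j + 2)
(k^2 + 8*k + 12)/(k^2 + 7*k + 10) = (k + 6)/(k + 5)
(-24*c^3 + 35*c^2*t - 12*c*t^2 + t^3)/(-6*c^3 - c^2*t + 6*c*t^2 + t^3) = (24*c^2 - 11*c*t + t^2)/(6*c^2 + 7*c*t + t^2)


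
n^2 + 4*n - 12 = (n - 2)*(n + 6)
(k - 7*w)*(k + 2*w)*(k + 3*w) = k^3 - 2*k^2*w - 29*k*w^2 - 42*w^3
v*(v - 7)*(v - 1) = v^3 - 8*v^2 + 7*v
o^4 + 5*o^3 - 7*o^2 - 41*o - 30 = (o - 3)*(o + 1)*(o + 2)*(o + 5)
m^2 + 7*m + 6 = (m + 1)*(m + 6)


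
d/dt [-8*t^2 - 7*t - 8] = -16*t - 7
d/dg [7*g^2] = 14*g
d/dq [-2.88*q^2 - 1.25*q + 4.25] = -5.76*q - 1.25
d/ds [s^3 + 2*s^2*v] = s*(3*s + 4*v)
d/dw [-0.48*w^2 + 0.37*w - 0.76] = 0.37 - 0.96*w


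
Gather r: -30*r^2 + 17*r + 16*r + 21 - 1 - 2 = -30*r^2 + 33*r + 18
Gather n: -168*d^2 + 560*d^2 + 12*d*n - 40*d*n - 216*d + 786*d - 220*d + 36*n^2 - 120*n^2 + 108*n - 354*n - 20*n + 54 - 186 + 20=392*d^2 + 350*d - 84*n^2 + n*(-28*d - 266) - 112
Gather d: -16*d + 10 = 10 - 16*d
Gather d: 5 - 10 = -5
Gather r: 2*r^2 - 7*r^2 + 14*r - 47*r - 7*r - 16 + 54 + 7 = -5*r^2 - 40*r + 45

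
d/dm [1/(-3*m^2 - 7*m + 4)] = (6*m + 7)/(3*m^2 + 7*m - 4)^2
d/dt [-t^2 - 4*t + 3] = -2*t - 4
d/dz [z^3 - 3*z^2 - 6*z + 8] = 3*z^2 - 6*z - 6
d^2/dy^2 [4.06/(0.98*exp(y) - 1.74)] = (3.899224*exp(y) + 6.923112)*exp(y)/(0.98*exp(y) - 1.74)^3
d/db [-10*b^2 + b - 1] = 1 - 20*b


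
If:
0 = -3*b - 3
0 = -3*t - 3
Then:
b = -1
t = -1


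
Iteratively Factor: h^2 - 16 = (h - 4)*(h + 4)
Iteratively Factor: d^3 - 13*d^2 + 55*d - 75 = (d - 5)*(d^2 - 8*d + 15) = (d - 5)*(d - 3)*(d - 5)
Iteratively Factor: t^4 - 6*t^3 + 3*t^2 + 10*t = (t - 2)*(t^3 - 4*t^2 - 5*t) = (t - 5)*(t - 2)*(t^2 + t) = (t - 5)*(t - 2)*(t + 1)*(t)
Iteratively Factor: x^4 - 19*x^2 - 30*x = (x + 2)*(x^3 - 2*x^2 - 15*x) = (x - 5)*(x + 2)*(x^2 + 3*x) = (x - 5)*(x + 2)*(x + 3)*(x)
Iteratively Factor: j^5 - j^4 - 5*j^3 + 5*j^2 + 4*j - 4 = (j + 1)*(j^4 - 2*j^3 - 3*j^2 + 8*j - 4) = (j - 2)*(j + 1)*(j^3 - 3*j + 2) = (j - 2)*(j + 1)*(j + 2)*(j^2 - 2*j + 1) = (j - 2)*(j - 1)*(j + 1)*(j + 2)*(j - 1)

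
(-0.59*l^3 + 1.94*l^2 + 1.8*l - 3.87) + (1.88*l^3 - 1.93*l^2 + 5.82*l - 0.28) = 1.29*l^3 + 0.01*l^2 + 7.62*l - 4.15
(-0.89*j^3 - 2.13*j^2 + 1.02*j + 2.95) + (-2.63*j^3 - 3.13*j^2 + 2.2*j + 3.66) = -3.52*j^3 - 5.26*j^2 + 3.22*j + 6.61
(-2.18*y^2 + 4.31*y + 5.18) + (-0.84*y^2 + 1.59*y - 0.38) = -3.02*y^2 + 5.9*y + 4.8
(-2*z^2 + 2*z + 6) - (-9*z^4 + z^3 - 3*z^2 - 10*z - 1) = 9*z^4 - z^3 + z^2 + 12*z + 7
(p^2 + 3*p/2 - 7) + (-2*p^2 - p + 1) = -p^2 + p/2 - 6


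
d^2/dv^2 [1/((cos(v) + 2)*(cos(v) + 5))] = (-4*sin(v)^4 + 11*sin(v)^2 + 385*cos(v)/4 - 21*cos(3*v)/4 + 71)/((cos(v) + 2)^3*(cos(v) + 5)^3)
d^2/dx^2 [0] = 0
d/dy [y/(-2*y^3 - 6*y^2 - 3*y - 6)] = 2*(2*y^3 + 3*y^2 - 3)/(4*y^6 + 24*y^5 + 48*y^4 + 60*y^3 + 81*y^2 + 36*y + 36)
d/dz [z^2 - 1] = 2*z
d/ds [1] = 0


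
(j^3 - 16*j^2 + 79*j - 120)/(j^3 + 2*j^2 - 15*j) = (j^2 - 13*j + 40)/(j*(j + 5))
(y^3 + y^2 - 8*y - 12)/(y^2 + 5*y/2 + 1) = 2*(y^2 - y - 6)/(2*y + 1)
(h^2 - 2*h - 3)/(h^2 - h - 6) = (h + 1)/(h + 2)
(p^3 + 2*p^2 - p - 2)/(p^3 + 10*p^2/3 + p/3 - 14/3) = 3*(p + 1)/(3*p + 7)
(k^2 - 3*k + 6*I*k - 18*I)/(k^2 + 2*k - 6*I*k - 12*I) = (k^2 + k*(-3 + 6*I) - 18*I)/(k^2 + k*(2 - 6*I) - 12*I)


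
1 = 1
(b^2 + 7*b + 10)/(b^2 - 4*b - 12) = (b + 5)/(b - 6)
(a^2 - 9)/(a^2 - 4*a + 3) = (a + 3)/(a - 1)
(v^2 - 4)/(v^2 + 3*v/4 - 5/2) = 4*(v - 2)/(4*v - 5)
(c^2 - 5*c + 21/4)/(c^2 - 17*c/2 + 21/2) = (c - 7/2)/(c - 7)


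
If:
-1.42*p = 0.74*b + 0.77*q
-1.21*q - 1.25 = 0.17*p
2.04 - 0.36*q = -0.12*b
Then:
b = -26.70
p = 15.67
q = -3.23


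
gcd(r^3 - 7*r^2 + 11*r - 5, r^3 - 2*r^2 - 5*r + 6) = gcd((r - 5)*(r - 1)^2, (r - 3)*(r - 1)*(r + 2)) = r - 1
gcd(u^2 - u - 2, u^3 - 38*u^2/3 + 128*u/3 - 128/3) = u - 2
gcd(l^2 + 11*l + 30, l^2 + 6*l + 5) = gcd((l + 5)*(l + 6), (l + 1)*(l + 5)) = l + 5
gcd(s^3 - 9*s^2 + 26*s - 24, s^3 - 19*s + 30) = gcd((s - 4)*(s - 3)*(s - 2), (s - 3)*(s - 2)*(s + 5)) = s^2 - 5*s + 6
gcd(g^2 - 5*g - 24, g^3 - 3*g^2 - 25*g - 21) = g + 3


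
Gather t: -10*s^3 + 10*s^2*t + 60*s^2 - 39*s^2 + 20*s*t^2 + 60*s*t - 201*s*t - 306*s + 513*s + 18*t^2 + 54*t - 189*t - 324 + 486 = -10*s^3 + 21*s^2 + 207*s + t^2*(20*s + 18) + t*(10*s^2 - 141*s - 135) + 162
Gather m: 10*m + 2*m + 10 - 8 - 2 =12*m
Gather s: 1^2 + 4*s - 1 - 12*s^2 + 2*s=-12*s^2 + 6*s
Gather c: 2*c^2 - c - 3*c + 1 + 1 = 2*c^2 - 4*c + 2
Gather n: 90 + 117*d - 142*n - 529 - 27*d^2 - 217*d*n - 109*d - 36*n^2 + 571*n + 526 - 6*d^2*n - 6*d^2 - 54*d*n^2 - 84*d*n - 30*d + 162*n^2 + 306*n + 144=-33*d^2 - 22*d + n^2*(126 - 54*d) + n*(-6*d^2 - 301*d + 735) + 231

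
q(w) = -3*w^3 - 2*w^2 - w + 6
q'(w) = -9*w^2 - 4*w - 1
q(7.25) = -1249.61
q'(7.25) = -503.06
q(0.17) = 5.76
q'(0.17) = -1.94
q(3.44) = -143.23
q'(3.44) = -121.26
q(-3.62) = 125.72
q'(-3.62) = -104.46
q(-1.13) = 8.90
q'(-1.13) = -7.97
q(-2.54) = 44.80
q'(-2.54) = -48.90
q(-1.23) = 9.79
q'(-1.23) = -9.70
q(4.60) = -332.93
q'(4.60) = -209.84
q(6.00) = -720.00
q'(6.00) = -349.00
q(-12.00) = 4914.00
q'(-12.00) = -1249.00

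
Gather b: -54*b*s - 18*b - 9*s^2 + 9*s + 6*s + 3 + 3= b*(-54*s - 18) - 9*s^2 + 15*s + 6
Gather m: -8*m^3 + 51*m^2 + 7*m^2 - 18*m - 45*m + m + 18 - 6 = -8*m^3 + 58*m^2 - 62*m + 12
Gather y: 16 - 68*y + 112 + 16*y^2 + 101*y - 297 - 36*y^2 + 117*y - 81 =-20*y^2 + 150*y - 250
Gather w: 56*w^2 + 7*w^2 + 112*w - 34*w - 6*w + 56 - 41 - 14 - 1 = 63*w^2 + 72*w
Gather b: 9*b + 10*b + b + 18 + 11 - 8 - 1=20*b + 20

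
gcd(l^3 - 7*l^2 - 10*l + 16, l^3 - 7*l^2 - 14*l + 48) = l - 8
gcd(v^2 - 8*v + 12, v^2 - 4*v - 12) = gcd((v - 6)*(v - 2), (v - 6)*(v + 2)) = v - 6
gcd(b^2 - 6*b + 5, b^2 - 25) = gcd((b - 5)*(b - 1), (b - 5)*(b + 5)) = b - 5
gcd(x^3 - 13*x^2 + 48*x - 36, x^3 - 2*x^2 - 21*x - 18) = x - 6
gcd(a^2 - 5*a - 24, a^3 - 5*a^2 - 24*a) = a^2 - 5*a - 24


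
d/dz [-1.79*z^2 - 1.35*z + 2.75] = -3.58*z - 1.35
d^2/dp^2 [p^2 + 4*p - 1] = 2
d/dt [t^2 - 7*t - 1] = 2*t - 7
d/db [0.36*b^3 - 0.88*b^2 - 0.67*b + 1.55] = 1.08*b^2 - 1.76*b - 0.67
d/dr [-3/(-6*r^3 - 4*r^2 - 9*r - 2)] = 3*(-18*r^2 - 8*r - 9)/(6*r^3 + 4*r^2 + 9*r + 2)^2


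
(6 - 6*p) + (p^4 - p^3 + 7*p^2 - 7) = p^4 - p^3 + 7*p^2 - 6*p - 1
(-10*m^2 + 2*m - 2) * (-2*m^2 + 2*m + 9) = 20*m^4 - 24*m^3 - 82*m^2 + 14*m - 18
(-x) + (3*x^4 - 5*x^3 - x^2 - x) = 3*x^4 - 5*x^3 - x^2 - 2*x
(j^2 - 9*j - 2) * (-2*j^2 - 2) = -2*j^4 + 18*j^3 + 2*j^2 + 18*j + 4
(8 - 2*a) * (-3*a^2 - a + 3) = 6*a^3 - 22*a^2 - 14*a + 24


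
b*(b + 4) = b^2 + 4*b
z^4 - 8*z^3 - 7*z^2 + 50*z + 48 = (z - 8)*(z - 3)*(z + 1)*(z + 2)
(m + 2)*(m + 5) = m^2 + 7*m + 10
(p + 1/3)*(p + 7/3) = p^2 + 8*p/3 + 7/9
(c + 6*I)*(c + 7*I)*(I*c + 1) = I*c^3 - 12*c^2 - 29*I*c - 42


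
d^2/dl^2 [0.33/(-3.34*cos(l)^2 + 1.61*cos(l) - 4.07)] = (14.725392*(1 - cos(l)^2)^2 - 5.323626*cos(l)^3 - 9.725727*cos(l)^2 + 12.809643*cos(l) - 7.46427)/(3.34*cos(l)^2 - 1.61*cos(l) + 4.07)^3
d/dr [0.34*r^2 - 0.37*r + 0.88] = 0.68*r - 0.37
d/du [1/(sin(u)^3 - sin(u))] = (-2/cos(u)^2 + sin(u)^(-2))/cos(u)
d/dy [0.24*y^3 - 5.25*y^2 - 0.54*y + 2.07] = 0.72*y^2 - 10.5*y - 0.54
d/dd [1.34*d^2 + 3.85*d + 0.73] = 2.68*d + 3.85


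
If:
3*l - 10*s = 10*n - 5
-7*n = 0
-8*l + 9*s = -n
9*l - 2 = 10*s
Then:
No Solution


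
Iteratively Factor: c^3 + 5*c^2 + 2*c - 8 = (c + 4)*(c^2 + c - 2) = (c - 1)*(c + 4)*(c + 2)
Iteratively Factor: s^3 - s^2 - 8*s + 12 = (s - 2)*(s^2 + s - 6) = (s - 2)*(s + 3)*(s - 2)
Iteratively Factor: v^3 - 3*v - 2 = (v + 1)*(v^2 - v - 2) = (v + 1)^2*(v - 2)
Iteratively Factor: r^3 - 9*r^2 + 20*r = (r - 4)*(r^2 - 5*r) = (r - 5)*(r - 4)*(r)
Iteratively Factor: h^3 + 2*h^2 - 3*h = (h)*(h^2 + 2*h - 3) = h*(h - 1)*(h + 3)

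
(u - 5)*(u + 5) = u^2 - 25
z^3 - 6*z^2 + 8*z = z*(z - 4)*(z - 2)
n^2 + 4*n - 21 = (n - 3)*(n + 7)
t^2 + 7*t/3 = t*(t + 7/3)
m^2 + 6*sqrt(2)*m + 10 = (m + sqrt(2))*(m + 5*sqrt(2))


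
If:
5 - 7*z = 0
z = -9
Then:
No Solution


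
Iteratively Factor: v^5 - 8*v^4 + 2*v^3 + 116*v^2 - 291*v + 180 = (v + 4)*(v^4 - 12*v^3 + 50*v^2 - 84*v + 45) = (v - 3)*(v + 4)*(v^3 - 9*v^2 + 23*v - 15) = (v - 5)*(v - 3)*(v + 4)*(v^2 - 4*v + 3) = (v - 5)*(v - 3)*(v - 1)*(v + 4)*(v - 3)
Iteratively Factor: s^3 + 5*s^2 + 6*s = (s + 3)*(s^2 + 2*s) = (s + 2)*(s + 3)*(s)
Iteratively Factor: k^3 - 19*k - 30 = (k + 2)*(k^2 - 2*k - 15) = (k + 2)*(k + 3)*(k - 5)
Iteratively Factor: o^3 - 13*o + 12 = (o - 3)*(o^2 + 3*o - 4) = (o - 3)*(o + 4)*(o - 1)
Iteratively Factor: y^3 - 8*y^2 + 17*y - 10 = (y - 1)*(y^2 - 7*y + 10) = (y - 5)*(y - 1)*(y - 2)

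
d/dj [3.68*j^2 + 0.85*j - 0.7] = 7.36*j + 0.85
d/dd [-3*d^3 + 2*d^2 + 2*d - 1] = -9*d^2 + 4*d + 2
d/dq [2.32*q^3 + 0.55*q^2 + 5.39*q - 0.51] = 6.96*q^2 + 1.1*q + 5.39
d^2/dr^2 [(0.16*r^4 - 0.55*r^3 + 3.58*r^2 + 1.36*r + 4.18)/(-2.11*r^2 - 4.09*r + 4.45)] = (-1.424672*r^6 - 8.28470399999999*r^5 - 7.04505599999999*r^4 + 125.003012*r^3 - 411.427578*r^2 - 227.707962*r - 409.634396)/(9.393931*r^6 + 54.627267*r^5 + 46.453338*r^4 - 162.000401*r^3 - 97.97031*r^2 + 242.976675*r - 88.121125)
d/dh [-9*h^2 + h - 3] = 1 - 18*h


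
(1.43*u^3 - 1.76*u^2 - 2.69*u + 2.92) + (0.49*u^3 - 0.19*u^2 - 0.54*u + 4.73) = 1.92*u^3 - 1.95*u^2 - 3.23*u + 7.65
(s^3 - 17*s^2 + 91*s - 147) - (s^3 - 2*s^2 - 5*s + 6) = -15*s^2 + 96*s - 153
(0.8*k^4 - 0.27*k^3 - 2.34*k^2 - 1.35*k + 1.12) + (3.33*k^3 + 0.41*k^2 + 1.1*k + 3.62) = 0.8*k^4 + 3.06*k^3 - 1.93*k^2 - 0.25*k + 4.74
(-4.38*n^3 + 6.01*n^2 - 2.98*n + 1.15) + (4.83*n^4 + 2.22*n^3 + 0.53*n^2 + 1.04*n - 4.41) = 4.83*n^4 - 2.16*n^3 + 6.54*n^2 - 1.94*n - 3.26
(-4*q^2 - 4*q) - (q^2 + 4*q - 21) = -5*q^2 - 8*q + 21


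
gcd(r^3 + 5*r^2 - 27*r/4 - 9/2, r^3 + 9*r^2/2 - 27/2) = r - 3/2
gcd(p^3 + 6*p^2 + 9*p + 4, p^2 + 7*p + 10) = 1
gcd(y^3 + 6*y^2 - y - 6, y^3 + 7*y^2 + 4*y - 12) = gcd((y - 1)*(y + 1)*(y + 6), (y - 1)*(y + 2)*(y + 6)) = y^2 + 5*y - 6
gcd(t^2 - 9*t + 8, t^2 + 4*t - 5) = t - 1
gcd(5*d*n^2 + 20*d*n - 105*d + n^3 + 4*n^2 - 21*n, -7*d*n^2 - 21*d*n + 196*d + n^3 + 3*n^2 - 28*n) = n + 7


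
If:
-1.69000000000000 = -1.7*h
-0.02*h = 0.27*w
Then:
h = 0.99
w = -0.07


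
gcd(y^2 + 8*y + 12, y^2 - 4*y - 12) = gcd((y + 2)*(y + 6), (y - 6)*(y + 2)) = y + 2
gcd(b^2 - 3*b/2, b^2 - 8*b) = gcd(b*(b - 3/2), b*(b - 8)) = b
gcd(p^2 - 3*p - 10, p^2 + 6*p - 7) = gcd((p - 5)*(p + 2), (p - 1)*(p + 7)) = 1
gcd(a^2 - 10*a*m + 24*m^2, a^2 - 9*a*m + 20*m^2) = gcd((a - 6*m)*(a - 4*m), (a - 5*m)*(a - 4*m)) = a - 4*m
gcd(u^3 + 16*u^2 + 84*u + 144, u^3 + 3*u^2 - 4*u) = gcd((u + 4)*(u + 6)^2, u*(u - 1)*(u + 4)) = u + 4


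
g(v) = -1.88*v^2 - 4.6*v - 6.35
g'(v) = -3.76*v - 4.6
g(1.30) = -15.51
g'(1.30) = -9.49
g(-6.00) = -46.43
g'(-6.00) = 17.96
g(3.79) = -50.79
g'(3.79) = -18.85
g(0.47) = -8.93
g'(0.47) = -6.37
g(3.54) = -46.19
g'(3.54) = -17.91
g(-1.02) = -3.61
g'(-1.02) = -0.76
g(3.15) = -39.49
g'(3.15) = -16.44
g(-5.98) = -46.07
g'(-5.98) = 17.88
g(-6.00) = -46.43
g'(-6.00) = 17.96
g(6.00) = -101.63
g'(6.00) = -27.16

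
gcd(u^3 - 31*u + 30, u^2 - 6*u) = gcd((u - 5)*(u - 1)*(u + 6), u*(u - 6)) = 1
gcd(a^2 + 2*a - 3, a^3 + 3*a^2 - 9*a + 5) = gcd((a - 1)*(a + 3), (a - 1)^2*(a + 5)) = a - 1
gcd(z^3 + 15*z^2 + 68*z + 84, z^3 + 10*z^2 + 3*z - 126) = z^2 + 13*z + 42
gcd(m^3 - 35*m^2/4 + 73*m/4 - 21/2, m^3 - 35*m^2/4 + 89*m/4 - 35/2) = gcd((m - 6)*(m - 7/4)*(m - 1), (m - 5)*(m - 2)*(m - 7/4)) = m - 7/4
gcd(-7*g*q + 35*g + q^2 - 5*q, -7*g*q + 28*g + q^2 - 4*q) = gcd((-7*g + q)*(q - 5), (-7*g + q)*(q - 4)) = -7*g + q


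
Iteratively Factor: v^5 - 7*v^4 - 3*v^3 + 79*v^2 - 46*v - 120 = (v - 5)*(v^4 - 2*v^3 - 13*v^2 + 14*v + 24) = (v - 5)*(v - 2)*(v^3 - 13*v - 12) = (v - 5)*(v - 2)*(v + 1)*(v^2 - v - 12) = (v - 5)*(v - 4)*(v - 2)*(v + 1)*(v + 3)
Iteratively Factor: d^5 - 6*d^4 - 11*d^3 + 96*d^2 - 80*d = (d)*(d^4 - 6*d^3 - 11*d^2 + 96*d - 80) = d*(d - 5)*(d^3 - d^2 - 16*d + 16) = d*(d - 5)*(d - 1)*(d^2 - 16) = d*(d - 5)*(d - 1)*(d + 4)*(d - 4)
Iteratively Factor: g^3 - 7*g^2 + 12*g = (g - 3)*(g^2 - 4*g) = g*(g - 3)*(g - 4)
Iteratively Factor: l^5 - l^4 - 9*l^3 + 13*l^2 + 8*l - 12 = (l - 2)*(l^4 + l^3 - 7*l^2 - l + 6) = (l - 2)^2*(l^3 + 3*l^2 - l - 3) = (l - 2)^2*(l - 1)*(l^2 + 4*l + 3) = (l - 2)^2*(l - 1)*(l + 3)*(l + 1)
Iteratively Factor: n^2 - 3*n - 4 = (n + 1)*(n - 4)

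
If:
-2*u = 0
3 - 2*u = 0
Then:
No Solution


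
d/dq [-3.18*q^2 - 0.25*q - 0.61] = -6.36*q - 0.25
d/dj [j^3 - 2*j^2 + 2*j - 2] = 3*j^2 - 4*j + 2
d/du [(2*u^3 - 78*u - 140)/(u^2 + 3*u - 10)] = 2*(u^2 - 4*u + 24)/(u^2 - 4*u + 4)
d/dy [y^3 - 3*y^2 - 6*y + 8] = 3*y^2 - 6*y - 6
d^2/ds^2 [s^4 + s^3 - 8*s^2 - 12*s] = 12*s^2 + 6*s - 16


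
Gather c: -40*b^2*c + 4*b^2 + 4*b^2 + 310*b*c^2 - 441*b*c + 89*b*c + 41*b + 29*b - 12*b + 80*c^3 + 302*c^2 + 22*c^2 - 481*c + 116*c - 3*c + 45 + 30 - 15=8*b^2 + 58*b + 80*c^3 + c^2*(310*b + 324) + c*(-40*b^2 - 352*b - 368) + 60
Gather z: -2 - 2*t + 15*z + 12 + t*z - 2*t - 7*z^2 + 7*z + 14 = -4*t - 7*z^2 + z*(t + 22) + 24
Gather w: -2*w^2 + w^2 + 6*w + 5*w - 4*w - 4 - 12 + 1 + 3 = -w^2 + 7*w - 12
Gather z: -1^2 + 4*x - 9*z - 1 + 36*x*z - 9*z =4*x + z*(36*x - 18) - 2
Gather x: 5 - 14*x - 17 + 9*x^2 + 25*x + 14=9*x^2 + 11*x + 2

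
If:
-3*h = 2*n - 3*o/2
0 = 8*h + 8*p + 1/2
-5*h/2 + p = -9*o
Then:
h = -p - 1/16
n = 29*p/24 + 31/384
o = -7*p/18 - 5/288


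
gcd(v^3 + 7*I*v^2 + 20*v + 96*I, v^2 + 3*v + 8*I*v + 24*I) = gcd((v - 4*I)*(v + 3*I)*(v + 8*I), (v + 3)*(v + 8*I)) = v + 8*I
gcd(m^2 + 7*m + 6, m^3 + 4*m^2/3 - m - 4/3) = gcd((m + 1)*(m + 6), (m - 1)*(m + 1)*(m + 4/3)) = m + 1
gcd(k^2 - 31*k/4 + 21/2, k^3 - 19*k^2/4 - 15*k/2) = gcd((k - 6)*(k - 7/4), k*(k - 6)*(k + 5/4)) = k - 6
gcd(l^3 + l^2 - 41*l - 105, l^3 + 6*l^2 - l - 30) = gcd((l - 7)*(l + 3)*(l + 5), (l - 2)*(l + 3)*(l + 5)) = l^2 + 8*l + 15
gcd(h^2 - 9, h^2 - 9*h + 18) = h - 3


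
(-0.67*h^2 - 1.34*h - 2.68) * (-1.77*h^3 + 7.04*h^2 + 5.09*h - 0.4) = 1.1859*h^5 - 2.345*h^4 - 8.1003*h^3 - 25.4198*h^2 - 13.1052*h + 1.072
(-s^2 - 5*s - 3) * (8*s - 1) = -8*s^3 - 39*s^2 - 19*s + 3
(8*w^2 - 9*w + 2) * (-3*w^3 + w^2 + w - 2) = -24*w^5 + 35*w^4 - 7*w^3 - 23*w^2 + 20*w - 4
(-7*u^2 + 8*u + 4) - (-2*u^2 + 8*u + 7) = -5*u^2 - 3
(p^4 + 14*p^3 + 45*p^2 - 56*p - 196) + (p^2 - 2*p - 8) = p^4 + 14*p^3 + 46*p^2 - 58*p - 204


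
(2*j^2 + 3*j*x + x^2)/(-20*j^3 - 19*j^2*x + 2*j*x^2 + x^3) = (2*j + x)/(-20*j^2 + j*x + x^2)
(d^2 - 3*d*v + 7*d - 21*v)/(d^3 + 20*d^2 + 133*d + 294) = (d - 3*v)/(d^2 + 13*d + 42)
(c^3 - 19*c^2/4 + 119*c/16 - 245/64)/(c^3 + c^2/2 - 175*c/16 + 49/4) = (c - 5/4)/(c + 4)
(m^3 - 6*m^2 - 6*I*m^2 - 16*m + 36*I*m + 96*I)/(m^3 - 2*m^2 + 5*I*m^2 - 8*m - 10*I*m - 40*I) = (m^2 + m*(-8 - 6*I) + 48*I)/(m^2 + m*(-4 + 5*I) - 20*I)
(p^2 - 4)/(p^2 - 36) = (p^2 - 4)/(p^2 - 36)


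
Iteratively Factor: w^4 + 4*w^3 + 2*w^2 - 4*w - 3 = (w + 1)*(w^3 + 3*w^2 - w - 3) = (w + 1)*(w + 3)*(w^2 - 1) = (w - 1)*(w + 1)*(w + 3)*(w + 1)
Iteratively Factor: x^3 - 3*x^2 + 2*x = (x - 2)*(x^2 - x) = x*(x - 2)*(x - 1)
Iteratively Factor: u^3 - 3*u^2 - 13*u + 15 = (u - 5)*(u^2 + 2*u - 3) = (u - 5)*(u - 1)*(u + 3)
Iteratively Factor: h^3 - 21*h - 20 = (h - 5)*(h^2 + 5*h + 4) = (h - 5)*(h + 1)*(h + 4)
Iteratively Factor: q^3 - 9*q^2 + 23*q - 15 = (q - 5)*(q^2 - 4*q + 3) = (q - 5)*(q - 1)*(q - 3)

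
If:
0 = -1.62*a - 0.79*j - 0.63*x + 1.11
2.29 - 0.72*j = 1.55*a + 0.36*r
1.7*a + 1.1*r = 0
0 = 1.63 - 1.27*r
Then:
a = -0.83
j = 4.33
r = 1.28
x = -1.53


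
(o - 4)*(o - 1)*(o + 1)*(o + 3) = o^4 - o^3 - 13*o^2 + o + 12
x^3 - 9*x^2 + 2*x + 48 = (x - 8)*(x - 3)*(x + 2)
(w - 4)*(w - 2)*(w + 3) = w^3 - 3*w^2 - 10*w + 24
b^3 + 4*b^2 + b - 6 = (b - 1)*(b + 2)*(b + 3)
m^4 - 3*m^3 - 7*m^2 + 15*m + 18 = (m - 3)^2*(m + 1)*(m + 2)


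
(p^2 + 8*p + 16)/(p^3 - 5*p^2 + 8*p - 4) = (p^2 + 8*p + 16)/(p^3 - 5*p^2 + 8*p - 4)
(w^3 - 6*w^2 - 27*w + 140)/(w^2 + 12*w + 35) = (w^2 - 11*w + 28)/(w + 7)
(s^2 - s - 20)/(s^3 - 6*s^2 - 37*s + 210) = (s + 4)/(s^2 - s - 42)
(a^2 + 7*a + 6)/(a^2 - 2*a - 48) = (a + 1)/(a - 8)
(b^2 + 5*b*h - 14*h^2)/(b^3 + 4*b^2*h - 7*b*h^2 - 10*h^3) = (b + 7*h)/(b^2 + 6*b*h + 5*h^2)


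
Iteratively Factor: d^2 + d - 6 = (d - 2)*(d + 3)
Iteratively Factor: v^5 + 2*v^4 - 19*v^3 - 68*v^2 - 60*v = (v + 3)*(v^4 - v^3 - 16*v^2 - 20*v) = (v + 2)*(v + 3)*(v^3 - 3*v^2 - 10*v) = (v - 5)*(v + 2)*(v + 3)*(v^2 + 2*v) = (v - 5)*(v + 2)^2*(v + 3)*(v)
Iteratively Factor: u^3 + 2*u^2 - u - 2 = (u + 1)*(u^2 + u - 2) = (u - 1)*(u + 1)*(u + 2)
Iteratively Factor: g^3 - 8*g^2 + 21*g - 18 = (g - 3)*(g^2 - 5*g + 6) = (g - 3)^2*(g - 2)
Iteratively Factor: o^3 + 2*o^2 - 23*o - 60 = (o + 4)*(o^2 - 2*o - 15) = (o - 5)*(o + 4)*(o + 3)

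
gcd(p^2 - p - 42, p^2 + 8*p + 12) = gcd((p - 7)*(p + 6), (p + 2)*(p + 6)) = p + 6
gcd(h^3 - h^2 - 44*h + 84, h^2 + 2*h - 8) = h - 2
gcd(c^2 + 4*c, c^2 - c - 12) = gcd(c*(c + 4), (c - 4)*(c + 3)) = 1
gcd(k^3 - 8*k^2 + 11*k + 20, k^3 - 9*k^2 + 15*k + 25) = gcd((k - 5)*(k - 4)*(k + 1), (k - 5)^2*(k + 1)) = k^2 - 4*k - 5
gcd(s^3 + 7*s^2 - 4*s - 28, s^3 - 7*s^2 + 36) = s + 2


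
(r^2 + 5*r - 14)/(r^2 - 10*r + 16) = (r + 7)/(r - 8)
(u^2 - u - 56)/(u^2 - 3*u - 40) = (u + 7)/(u + 5)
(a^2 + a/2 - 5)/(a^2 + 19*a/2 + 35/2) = (a - 2)/(a + 7)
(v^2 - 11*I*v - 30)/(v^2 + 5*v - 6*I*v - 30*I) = (v - 5*I)/(v + 5)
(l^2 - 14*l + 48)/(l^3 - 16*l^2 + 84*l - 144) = (l - 8)/(l^2 - 10*l + 24)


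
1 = 1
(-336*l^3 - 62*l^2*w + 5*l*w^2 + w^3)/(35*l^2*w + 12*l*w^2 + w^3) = (-48*l^2 - 2*l*w + w^2)/(w*(5*l + w))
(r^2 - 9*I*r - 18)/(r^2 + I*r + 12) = (r - 6*I)/(r + 4*I)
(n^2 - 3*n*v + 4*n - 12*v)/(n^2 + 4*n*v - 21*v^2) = (n + 4)/(n + 7*v)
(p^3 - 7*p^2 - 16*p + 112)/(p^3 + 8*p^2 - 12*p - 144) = (p^2 - 3*p - 28)/(p^2 + 12*p + 36)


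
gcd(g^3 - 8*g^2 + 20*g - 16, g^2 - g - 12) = g - 4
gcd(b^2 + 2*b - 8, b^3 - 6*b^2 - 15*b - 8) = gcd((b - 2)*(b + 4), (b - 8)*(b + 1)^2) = 1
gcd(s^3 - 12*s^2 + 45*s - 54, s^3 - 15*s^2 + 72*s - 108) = s^2 - 9*s + 18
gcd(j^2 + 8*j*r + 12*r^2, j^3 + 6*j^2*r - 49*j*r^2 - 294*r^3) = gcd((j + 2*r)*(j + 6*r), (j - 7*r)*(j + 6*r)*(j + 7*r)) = j + 6*r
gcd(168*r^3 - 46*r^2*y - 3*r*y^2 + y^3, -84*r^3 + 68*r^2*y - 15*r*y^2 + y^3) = -6*r + y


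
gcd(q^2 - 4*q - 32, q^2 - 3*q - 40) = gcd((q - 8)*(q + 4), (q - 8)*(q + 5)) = q - 8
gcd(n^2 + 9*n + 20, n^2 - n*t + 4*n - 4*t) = n + 4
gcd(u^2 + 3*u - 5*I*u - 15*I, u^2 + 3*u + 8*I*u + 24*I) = u + 3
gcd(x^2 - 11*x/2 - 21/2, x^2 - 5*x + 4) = 1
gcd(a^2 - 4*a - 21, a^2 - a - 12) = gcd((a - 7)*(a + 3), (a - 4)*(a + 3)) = a + 3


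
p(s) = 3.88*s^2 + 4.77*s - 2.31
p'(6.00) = 51.33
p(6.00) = 165.99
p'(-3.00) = -18.51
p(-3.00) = 18.30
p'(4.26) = 37.83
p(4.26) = 88.42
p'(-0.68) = -0.51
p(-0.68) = -3.76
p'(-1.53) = -7.10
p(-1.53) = -0.53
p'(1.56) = 16.88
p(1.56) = 14.57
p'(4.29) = 38.06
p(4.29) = 89.56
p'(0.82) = 11.13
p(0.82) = 4.21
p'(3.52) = 32.09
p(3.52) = 62.56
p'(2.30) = 22.62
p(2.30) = 29.19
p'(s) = 7.76*s + 4.77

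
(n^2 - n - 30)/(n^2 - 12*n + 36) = (n + 5)/(n - 6)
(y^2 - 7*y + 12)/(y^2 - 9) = (y - 4)/(y + 3)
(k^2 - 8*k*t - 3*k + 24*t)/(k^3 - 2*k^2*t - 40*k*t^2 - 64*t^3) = (k - 3)/(k^2 + 6*k*t + 8*t^2)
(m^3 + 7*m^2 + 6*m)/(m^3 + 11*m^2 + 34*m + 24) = m/(m + 4)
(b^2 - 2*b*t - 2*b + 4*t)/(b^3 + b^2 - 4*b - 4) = (b - 2*t)/(b^2 + 3*b + 2)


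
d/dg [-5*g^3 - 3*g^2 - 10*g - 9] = -15*g^2 - 6*g - 10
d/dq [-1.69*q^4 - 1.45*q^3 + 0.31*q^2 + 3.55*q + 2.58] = -6.76*q^3 - 4.35*q^2 + 0.62*q + 3.55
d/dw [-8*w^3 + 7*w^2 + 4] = 2*w*(7 - 12*w)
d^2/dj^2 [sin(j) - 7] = -sin(j)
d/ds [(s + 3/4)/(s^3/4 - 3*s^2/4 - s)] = (-8*s^3 + 3*s^2 + 18*s + 12)/(s^2*(s^4 - 6*s^3 + s^2 + 24*s + 16))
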